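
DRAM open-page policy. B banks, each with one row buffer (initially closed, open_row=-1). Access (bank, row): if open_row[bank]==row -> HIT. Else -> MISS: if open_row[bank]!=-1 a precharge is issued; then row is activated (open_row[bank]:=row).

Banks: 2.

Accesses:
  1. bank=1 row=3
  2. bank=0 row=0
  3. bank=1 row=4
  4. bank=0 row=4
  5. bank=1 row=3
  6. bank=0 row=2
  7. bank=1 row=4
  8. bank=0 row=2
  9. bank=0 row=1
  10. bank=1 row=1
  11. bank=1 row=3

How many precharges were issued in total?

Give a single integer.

Answer: 8

Derivation:
Acc 1: bank1 row3 -> MISS (open row3); precharges=0
Acc 2: bank0 row0 -> MISS (open row0); precharges=0
Acc 3: bank1 row4 -> MISS (open row4); precharges=1
Acc 4: bank0 row4 -> MISS (open row4); precharges=2
Acc 5: bank1 row3 -> MISS (open row3); precharges=3
Acc 6: bank0 row2 -> MISS (open row2); precharges=4
Acc 7: bank1 row4 -> MISS (open row4); precharges=5
Acc 8: bank0 row2 -> HIT
Acc 9: bank0 row1 -> MISS (open row1); precharges=6
Acc 10: bank1 row1 -> MISS (open row1); precharges=7
Acc 11: bank1 row3 -> MISS (open row3); precharges=8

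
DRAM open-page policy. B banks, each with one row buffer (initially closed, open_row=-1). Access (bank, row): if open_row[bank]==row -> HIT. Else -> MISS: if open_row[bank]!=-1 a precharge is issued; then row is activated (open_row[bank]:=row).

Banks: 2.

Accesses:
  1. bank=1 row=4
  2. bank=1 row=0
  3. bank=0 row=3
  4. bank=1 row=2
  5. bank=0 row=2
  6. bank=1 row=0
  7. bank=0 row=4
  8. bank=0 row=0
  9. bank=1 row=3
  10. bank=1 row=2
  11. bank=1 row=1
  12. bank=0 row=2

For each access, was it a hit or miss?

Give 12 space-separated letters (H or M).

Acc 1: bank1 row4 -> MISS (open row4); precharges=0
Acc 2: bank1 row0 -> MISS (open row0); precharges=1
Acc 3: bank0 row3 -> MISS (open row3); precharges=1
Acc 4: bank1 row2 -> MISS (open row2); precharges=2
Acc 5: bank0 row2 -> MISS (open row2); precharges=3
Acc 6: bank1 row0 -> MISS (open row0); precharges=4
Acc 7: bank0 row4 -> MISS (open row4); precharges=5
Acc 8: bank0 row0 -> MISS (open row0); precharges=6
Acc 9: bank1 row3 -> MISS (open row3); precharges=7
Acc 10: bank1 row2 -> MISS (open row2); precharges=8
Acc 11: bank1 row1 -> MISS (open row1); precharges=9
Acc 12: bank0 row2 -> MISS (open row2); precharges=10

Answer: M M M M M M M M M M M M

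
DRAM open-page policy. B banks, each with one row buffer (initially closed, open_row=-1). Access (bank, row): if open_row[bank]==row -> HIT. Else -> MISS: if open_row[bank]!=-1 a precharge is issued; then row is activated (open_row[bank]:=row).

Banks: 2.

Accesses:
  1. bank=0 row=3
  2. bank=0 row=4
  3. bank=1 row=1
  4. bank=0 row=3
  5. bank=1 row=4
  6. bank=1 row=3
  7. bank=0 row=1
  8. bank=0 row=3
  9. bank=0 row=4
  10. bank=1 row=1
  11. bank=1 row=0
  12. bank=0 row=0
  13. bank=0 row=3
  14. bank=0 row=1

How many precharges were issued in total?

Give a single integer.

Answer: 12

Derivation:
Acc 1: bank0 row3 -> MISS (open row3); precharges=0
Acc 2: bank0 row4 -> MISS (open row4); precharges=1
Acc 3: bank1 row1 -> MISS (open row1); precharges=1
Acc 4: bank0 row3 -> MISS (open row3); precharges=2
Acc 5: bank1 row4 -> MISS (open row4); precharges=3
Acc 6: bank1 row3 -> MISS (open row3); precharges=4
Acc 7: bank0 row1 -> MISS (open row1); precharges=5
Acc 8: bank0 row3 -> MISS (open row3); precharges=6
Acc 9: bank0 row4 -> MISS (open row4); precharges=7
Acc 10: bank1 row1 -> MISS (open row1); precharges=8
Acc 11: bank1 row0 -> MISS (open row0); precharges=9
Acc 12: bank0 row0 -> MISS (open row0); precharges=10
Acc 13: bank0 row3 -> MISS (open row3); precharges=11
Acc 14: bank0 row1 -> MISS (open row1); precharges=12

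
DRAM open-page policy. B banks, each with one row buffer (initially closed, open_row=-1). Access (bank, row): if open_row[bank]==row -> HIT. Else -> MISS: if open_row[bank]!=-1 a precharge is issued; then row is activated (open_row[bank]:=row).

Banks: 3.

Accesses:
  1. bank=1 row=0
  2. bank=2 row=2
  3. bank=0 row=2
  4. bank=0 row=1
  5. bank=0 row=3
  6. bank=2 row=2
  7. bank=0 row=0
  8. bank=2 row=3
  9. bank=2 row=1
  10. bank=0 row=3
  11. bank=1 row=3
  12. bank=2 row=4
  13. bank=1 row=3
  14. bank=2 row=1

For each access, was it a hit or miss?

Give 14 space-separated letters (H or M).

Answer: M M M M M H M M M M M M H M

Derivation:
Acc 1: bank1 row0 -> MISS (open row0); precharges=0
Acc 2: bank2 row2 -> MISS (open row2); precharges=0
Acc 3: bank0 row2 -> MISS (open row2); precharges=0
Acc 4: bank0 row1 -> MISS (open row1); precharges=1
Acc 5: bank0 row3 -> MISS (open row3); precharges=2
Acc 6: bank2 row2 -> HIT
Acc 7: bank0 row0 -> MISS (open row0); precharges=3
Acc 8: bank2 row3 -> MISS (open row3); precharges=4
Acc 9: bank2 row1 -> MISS (open row1); precharges=5
Acc 10: bank0 row3 -> MISS (open row3); precharges=6
Acc 11: bank1 row3 -> MISS (open row3); precharges=7
Acc 12: bank2 row4 -> MISS (open row4); precharges=8
Acc 13: bank1 row3 -> HIT
Acc 14: bank2 row1 -> MISS (open row1); precharges=9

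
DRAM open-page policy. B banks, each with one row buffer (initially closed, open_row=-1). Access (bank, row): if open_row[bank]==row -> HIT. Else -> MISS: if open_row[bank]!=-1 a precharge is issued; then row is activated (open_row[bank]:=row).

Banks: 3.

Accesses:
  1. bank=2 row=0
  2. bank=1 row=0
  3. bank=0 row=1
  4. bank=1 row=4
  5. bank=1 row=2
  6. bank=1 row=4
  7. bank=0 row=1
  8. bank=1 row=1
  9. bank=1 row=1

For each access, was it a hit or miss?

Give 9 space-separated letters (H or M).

Answer: M M M M M M H M H

Derivation:
Acc 1: bank2 row0 -> MISS (open row0); precharges=0
Acc 2: bank1 row0 -> MISS (open row0); precharges=0
Acc 3: bank0 row1 -> MISS (open row1); precharges=0
Acc 4: bank1 row4 -> MISS (open row4); precharges=1
Acc 5: bank1 row2 -> MISS (open row2); precharges=2
Acc 6: bank1 row4 -> MISS (open row4); precharges=3
Acc 7: bank0 row1 -> HIT
Acc 8: bank1 row1 -> MISS (open row1); precharges=4
Acc 9: bank1 row1 -> HIT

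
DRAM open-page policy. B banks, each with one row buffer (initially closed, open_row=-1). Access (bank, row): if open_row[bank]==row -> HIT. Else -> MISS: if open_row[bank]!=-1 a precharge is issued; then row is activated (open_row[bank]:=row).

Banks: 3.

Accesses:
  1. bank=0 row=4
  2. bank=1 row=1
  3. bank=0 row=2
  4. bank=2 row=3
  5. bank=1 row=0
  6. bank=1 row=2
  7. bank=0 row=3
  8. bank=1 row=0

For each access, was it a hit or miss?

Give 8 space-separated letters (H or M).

Acc 1: bank0 row4 -> MISS (open row4); precharges=0
Acc 2: bank1 row1 -> MISS (open row1); precharges=0
Acc 3: bank0 row2 -> MISS (open row2); precharges=1
Acc 4: bank2 row3 -> MISS (open row3); precharges=1
Acc 5: bank1 row0 -> MISS (open row0); precharges=2
Acc 6: bank1 row2 -> MISS (open row2); precharges=3
Acc 7: bank0 row3 -> MISS (open row3); precharges=4
Acc 8: bank1 row0 -> MISS (open row0); precharges=5

Answer: M M M M M M M M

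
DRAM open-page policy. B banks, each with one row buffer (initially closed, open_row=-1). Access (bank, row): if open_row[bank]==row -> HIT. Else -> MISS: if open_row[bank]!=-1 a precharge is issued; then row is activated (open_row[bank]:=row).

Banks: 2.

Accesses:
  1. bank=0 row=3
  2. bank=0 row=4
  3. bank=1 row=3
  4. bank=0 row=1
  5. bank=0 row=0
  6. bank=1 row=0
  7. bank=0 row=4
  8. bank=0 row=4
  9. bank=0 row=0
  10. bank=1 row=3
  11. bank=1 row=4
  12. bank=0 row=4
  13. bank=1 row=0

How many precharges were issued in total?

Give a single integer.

Answer: 10

Derivation:
Acc 1: bank0 row3 -> MISS (open row3); precharges=0
Acc 2: bank0 row4 -> MISS (open row4); precharges=1
Acc 3: bank1 row3 -> MISS (open row3); precharges=1
Acc 4: bank0 row1 -> MISS (open row1); precharges=2
Acc 5: bank0 row0 -> MISS (open row0); precharges=3
Acc 6: bank1 row0 -> MISS (open row0); precharges=4
Acc 7: bank0 row4 -> MISS (open row4); precharges=5
Acc 8: bank0 row4 -> HIT
Acc 9: bank0 row0 -> MISS (open row0); precharges=6
Acc 10: bank1 row3 -> MISS (open row3); precharges=7
Acc 11: bank1 row4 -> MISS (open row4); precharges=8
Acc 12: bank0 row4 -> MISS (open row4); precharges=9
Acc 13: bank1 row0 -> MISS (open row0); precharges=10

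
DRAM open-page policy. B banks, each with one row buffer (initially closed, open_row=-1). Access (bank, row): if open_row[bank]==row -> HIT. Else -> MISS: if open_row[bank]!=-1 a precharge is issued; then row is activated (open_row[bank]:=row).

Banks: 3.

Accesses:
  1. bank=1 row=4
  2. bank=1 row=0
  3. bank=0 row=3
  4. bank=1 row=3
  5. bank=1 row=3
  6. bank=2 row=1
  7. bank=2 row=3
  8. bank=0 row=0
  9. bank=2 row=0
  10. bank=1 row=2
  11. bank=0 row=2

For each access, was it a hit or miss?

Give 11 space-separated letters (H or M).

Acc 1: bank1 row4 -> MISS (open row4); precharges=0
Acc 2: bank1 row0 -> MISS (open row0); precharges=1
Acc 3: bank0 row3 -> MISS (open row3); precharges=1
Acc 4: bank1 row3 -> MISS (open row3); precharges=2
Acc 5: bank1 row3 -> HIT
Acc 6: bank2 row1 -> MISS (open row1); precharges=2
Acc 7: bank2 row3 -> MISS (open row3); precharges=3
Acc 8: bank0 row0 -> MISS (open row0); precharges=4
Acc 9: bank2 row0 -> MISS (open row0); precharges=5
Acc 10: bank1 row2 -> MISS (open row2); precharges=6
Acc 11: bank0 row2 -> MISS (open row2); precharges=7

Answer: M M M M H M M M M M M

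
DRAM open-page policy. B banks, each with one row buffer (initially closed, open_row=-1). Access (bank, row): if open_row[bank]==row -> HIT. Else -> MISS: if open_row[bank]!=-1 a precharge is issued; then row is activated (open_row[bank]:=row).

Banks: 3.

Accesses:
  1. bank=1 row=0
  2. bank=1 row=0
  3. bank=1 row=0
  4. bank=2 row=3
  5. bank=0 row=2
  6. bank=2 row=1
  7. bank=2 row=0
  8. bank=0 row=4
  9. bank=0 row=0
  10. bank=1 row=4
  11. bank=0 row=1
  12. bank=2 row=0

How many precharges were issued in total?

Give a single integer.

Acc 1: bank1 row0 -> MISS (open row0); precharges=0
Acc 2: bank1 row0 -> HIT
Acc 3: bank1 row0 -> HIT
Acc 4: bank2 row3 -> MISS (open row3); precharges=0
Acc 5: bank0 row2 -> MISS (open row2); precharges=0
Acc 6: bank2 row1 -> MISS (open row1); precharges=1
Acc 7: bank2 row0 -> MISS (open row0); precharges=2
Acc 8: bank0 row4 -> MISS (open row4); precharges=3
Acc 9: bank0 row0 -> MISS (open row0); precharges=4
Acc 10: bank1 row4 -> MISS (open row4); precharges=5
Acc 11: bank0 row1 -> MISS (open row1); precharges=6
Acc 12: bank2 row0 -> HIT

Answer: 6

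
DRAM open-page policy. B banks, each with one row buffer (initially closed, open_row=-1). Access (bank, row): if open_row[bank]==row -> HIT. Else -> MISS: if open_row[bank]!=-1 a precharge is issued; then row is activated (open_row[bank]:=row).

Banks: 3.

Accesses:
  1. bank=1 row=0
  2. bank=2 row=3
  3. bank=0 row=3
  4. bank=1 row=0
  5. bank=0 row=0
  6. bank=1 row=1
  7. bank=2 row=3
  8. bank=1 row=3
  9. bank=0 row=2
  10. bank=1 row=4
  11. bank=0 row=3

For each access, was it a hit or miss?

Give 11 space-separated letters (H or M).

Acc 1: bank1 row0 -> MISS (open row0); precharges=0
Acc 2: bank2 row3 -> MISS (open row3); precharges=0
Acc 3: bank0 row3 -> MISS (open row3); precharges=0
Acc 4: bank1 row0 -> HIT
Acc 5: bank0 row0 -> MISS (open row0); precharges=1
Acc 6: bank1 row1 -> MISS (open row1); precharges=2
Acc 7: bank2 row3 -> HIT
Acc 8: bank1 row3 -> MISS (open row3); precharges=3
Acc 9: bank0 row2 -> MISS (open row2); precharges=4
Acc 10: bank1 row4 -> MISS (open row4); precharges=5
Acc 11: bank0 row3 -> MISS (open row3); precharges=6

Answer: M M M H M M H M M M M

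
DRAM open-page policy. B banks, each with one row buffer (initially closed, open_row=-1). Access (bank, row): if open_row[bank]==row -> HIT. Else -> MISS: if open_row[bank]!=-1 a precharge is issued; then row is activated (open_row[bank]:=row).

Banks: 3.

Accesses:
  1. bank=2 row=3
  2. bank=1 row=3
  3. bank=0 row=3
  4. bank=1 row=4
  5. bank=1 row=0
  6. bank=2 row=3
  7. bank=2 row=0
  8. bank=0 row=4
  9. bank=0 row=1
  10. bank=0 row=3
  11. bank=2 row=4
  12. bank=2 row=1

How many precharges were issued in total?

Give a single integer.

Answer: 8

Derivation:
Acc 1: bank2 row3 -> MISS (open row3); precharges=0
Acc 2: bank1 row3 -> MISS (open row3); precharges=0
Acc 3: bank0 row3 -> MISS (open row3); precharges=0
Acc 4: bank1 row4 -> MISS (open row4); precharges=1
Acc 5: bank1 row0 -> MISS (open row0); precharges=2
Acc 6: bank2 row3 -> HIT
Acc 7: bank2 row0 -> MISS (open row0); precharges=3
Acc 8: bank0 row4 -> MISS (open row4); precharges=4
Acc 9: bank0 row1 -> MISS (open row1); precharges=5
Acc 10: bank0 row3 -> MISS (open row3); precharges=6
Acc 11: bank2 row4 -> MISS (open row4); precharges=7
Acc 12: bank2 row1 -> MISS (open row1); precharges=8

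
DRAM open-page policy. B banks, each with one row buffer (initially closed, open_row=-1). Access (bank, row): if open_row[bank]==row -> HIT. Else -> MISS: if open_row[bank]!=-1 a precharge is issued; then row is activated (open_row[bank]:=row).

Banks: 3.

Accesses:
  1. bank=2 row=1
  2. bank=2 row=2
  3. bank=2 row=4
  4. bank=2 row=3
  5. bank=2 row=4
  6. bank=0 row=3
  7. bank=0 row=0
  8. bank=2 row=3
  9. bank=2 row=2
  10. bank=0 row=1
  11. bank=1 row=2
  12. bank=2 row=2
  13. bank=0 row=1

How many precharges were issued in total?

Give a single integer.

Acc 1: bank2 row1 -> MISS (open row1); precharges=0
Acc 2: bank2 row2 -> MISS (open row2); precharges=1
Acc 3: bank2 row4 -> MISS (open row4); precharges=2
Acc 4: bank2 row3 -> MISS (open row3); precharges=3
Acc 5: bank2 row4 -> MISS (open row4); precharges=4
Acc 6: bank0 row3 -> MISS (open row3); precharges=4
Acc 7: bank0 row0 -> MISS (open row0); precharges=5
Acc 8: bank2 row3 -> MISS (open row3); precharges=6
Acc 9: bank2 row2 -> MISS (open row2); precharges=7
Acc 10: bank0 row1 -> MISS (open row1); precharges=8
Acc 11: bank1 row2 -> MISS (open row2); precharges=8
Acc 12: bank2 row2 -> HIT
Acc 13: bank0 row1 -> HIT

Answer: 8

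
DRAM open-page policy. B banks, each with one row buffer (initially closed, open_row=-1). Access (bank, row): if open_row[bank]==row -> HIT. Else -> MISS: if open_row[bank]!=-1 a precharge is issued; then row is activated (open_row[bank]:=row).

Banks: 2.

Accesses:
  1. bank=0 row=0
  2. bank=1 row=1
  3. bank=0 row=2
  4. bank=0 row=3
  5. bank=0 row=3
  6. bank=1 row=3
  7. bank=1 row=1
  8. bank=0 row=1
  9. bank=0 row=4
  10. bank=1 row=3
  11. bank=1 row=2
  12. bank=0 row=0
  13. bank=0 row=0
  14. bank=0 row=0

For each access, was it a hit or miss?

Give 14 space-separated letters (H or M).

Acc 1: bank0 row0 -> MISS (open row0); precharges=0
Acc 2: bank1 row1 -> MISS (open row1); precharges=0
Acc 3: bank0 row2 -> MISS (open row2); precharges=1
Acc 4: bank0 row3 -> MISS (open row3); precharges=2
Acc 5: bank0 row3 -> HIT
Acc 6: bank1 row3 -> MISS (open row3); precharges=3
Acc 7: bank1 row1 -> MISS (open row1); precharges=4
Acc 8: bank0 row1 -> MISS (open row1); precharges=5
Acc 9: bank0 row4 -> MISS (open row4); precharges=6
Acc 10: bank1 row3 -> MISS (open row3); precharges=7
Acc 11: bank1 row2 -> MISS (open row2); precharges=8
Acc 12: bank0 row0 -> MISS (open row0); precharges=9
Acc 13: bank0 row0 -> HIT
Acc 14: bank0 row0 -> HIT

Answer: M M M M H M M M M M M M H H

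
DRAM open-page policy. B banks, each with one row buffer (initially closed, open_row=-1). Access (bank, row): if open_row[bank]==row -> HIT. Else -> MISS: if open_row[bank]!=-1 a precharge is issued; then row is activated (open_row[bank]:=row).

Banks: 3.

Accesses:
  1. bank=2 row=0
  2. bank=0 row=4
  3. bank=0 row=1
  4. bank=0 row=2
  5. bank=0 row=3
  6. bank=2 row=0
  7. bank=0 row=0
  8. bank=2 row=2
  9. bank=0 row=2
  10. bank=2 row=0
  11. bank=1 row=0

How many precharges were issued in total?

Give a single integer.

Acc 1: bank2 row0 -> MISS (open row0); precharges=0
Acc 2: bank0 row4 -> MISS (open row4); precharges=0
Acc 3: bank0 row1 -> MISS (open row1); precharges=1
Acc 4: bank0 row2 -> MISS (open row2); precharges=2
Acc 5: bank0 row3 -> MISS (open row3); precharges=3
Acc 6: bank2 row0 -> HIT
Acc 7: bank0 row0 -> MISS (open row0); precharges=4
Acc 8: bank2 row2 -> MISS (open row2); precharges=5
Acc 9: bank0 row2 -> MISS (open row2); precharges=6
Acc 10: bank2 row0 -> MISS (open row0); precharges=7
Acc 11: bank1 row0 -> MISS (open row0); precharges=7

Answer: 7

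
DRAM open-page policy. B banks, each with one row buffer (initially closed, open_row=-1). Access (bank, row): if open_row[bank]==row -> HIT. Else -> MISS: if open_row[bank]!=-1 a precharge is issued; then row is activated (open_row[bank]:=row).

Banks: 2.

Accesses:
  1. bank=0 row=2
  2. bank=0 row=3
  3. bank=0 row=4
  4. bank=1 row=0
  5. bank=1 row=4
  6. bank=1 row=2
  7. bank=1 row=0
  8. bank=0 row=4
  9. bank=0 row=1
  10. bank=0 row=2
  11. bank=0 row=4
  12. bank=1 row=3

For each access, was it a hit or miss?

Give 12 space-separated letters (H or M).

Acc 1: bank0 row2 -> MISS (open row2); precharges=0
Acc 2: bank0 row3 -> MISS (open row3); precharges=1
Acc 3: bank0 row4 -> MISS (open row4); precharges=2
Acc 4: bank1 row0 -> MISS (open row0); precharges=2
Acc 5: bank1 row4 -> MISS (open row4); precharges=3
Acc 6: bank1 row2 -> MISS (open row2); precharges=4
Acc 7: bank1 row0 -> MISS (open row0); precharges=5
Acc 8: bank0 row4 -> HIT
Acc 9: bank0 row1 -> MISS (open row1); precharges=6
Acc 10: bank0 row2 -> MISS (open row2); precharges=7
Acc 11: bank0 row4 -> MISS (open row4); precharges=8
Acc 12: bank1 row3 -> MISS (open row3); precharges=9

Answer: M M M M M M M H M M M M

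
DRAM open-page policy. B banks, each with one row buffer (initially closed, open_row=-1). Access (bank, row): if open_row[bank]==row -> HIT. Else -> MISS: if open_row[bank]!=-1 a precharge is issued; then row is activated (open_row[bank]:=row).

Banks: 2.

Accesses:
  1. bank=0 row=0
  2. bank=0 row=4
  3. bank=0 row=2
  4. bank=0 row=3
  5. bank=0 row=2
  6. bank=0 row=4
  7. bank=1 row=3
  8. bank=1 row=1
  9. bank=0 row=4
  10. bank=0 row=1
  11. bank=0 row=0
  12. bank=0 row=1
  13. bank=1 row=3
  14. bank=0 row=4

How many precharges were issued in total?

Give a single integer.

Acc 1: bank0 row0 -> MISS (open row0); precharges=0
Acc 2: bank0 row4 -> MISS (open row4); precharges=1
Acc 3: bank0 row2 -> MISS (open row2); precharges=2
Acc 4: bank0 row3 -> MISS (open row3); precharges=3
Acc 5: bank0 row2 -> MISS (open row2); precharges=4
Acc 6: bank0 row4 -> MISS (open row4); precharges=5
Acc 7: bank1 row3 -> MISS (open row3); precharges=5
Acc 8: bank1 row1 -> MISS (open row1); precharges=6
Acc 9: bank0 row4 -> HIT
Acc 10: bank0 row1 -> MISS (open row1); precharges=7
Acc 11: bank0 row0 -> MISS (open row0); precharges=8
Acc 12: bank0 row1 -> MISS (open row1); precharges=9
Acc 13: bank1 row3 -> MISS (open row3); precharges=10
Acc 14: bank0 row4 -> MISS (open row4); precharges=11

Answer: 11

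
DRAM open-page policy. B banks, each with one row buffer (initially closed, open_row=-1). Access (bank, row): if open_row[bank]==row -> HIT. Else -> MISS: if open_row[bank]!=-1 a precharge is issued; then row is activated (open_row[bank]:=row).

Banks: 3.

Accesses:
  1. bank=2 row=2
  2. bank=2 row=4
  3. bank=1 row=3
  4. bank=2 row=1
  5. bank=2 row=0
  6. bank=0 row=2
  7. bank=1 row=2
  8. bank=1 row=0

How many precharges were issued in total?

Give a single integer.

Acc 1: bank2 row2 -> MISS (open row2); precharges=0
Acc 2: bank2 row4 -> MISS (open row4); precharges=1
Acc 3: bank1 row3 -> MISS (open row3); precharges=1
Acc 4: bank2 row1 -> MISS (open row1); precharges=2
Acc 5: bank2 row0 -> MISS (open row0); precharges=3
Acc 6: bank0 row2 -> MISS (open row2); precharges=3
Acc 7: bank1 row2 -> MISS (open row2); precharges=4
Acc 8: bank1 row0 -> MISS (open row0); precharges=5

Answer: 5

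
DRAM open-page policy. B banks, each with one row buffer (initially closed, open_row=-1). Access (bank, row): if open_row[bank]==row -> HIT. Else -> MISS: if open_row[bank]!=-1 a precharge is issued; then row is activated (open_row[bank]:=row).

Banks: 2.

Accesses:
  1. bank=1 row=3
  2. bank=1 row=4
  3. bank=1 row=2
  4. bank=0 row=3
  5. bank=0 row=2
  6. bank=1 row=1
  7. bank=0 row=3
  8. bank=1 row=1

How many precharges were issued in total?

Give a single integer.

Acc 1: bank1 row3 -> MISS (open row3); precharges=0
Acc 2: bank1 row4 -> MISS (open row4); precharges=1
Acc 3: bank1 row2 -> MISS (open row2); precharges=2
Acc 4: bank0 row3 -> MISS (open row3); precharges=2
Acc 5: bank0 row2 -> MISS (open row2); precharges=3
Acc 6: bank1 row1 -> MISS (open row1); precharges=4
Acc 7: bank0 row3 -> MISS (open row3); precharges=5
Acc 8: bank1 row1 -> HIT

Answer: 5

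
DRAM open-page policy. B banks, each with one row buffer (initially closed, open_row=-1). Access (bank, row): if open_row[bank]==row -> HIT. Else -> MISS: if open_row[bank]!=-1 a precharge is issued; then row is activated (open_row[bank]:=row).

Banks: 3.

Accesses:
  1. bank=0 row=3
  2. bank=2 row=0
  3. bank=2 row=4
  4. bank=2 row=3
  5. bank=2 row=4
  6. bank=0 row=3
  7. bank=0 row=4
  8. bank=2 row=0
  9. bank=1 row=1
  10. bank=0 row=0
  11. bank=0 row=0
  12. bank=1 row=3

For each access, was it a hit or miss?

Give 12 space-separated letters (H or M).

Answer: M M M M M H M M M M H M

Derivation:
Acc 1: bank0 row3 -> MISS (open row3); precharges=0
Acc 2: bank2 row0 -> MISS (open row0); precharges=0
Acc 3: bank2 row4 -> MISS (open row4); precharges=1
Acc 4: bank2 row3 -> MISS (open row3); precharges=2
Acc 5: bank2 row4 -> MISS (open row4); precharges=3
Acc 6: bank0 row3 -> HIT
Acc 7: bank0 row4 -> MISS (open row4); precharges=4
Acc 8: bank2 row0 -> MISS (open row0); precharges=5
Acc 9: bank1 row1 -> MISS (open row1); precharges=5
Acc 10: bank0 row0 -> MISS (open row0); precharges=6
Acc 11: bank0 row0 -> HIT
Acc 12: bank1 row3 -> MISS (open row3); precharges=7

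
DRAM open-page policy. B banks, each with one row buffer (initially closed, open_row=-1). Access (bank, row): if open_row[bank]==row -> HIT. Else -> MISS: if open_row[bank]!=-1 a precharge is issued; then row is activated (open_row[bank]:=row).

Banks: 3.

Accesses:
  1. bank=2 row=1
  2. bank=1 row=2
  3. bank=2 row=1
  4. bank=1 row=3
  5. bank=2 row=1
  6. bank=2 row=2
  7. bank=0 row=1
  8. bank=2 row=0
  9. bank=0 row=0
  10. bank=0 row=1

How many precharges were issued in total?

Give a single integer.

Answer: 5

Derivation:
Acc 1: bank2 row1 -> MISS (open row1); precharges=0
Acc 2: bank1 row2 -> MISS (open row2); precharges=0
Acc 3: bank2 row1 -> HIT
Acc 4: bank1 row3 -> MISS (open row3); precharges=1
Acc 5: bank2 row1 -> HIT
Acc 6: bank2 row2 -> MISS (open row2); precharges=2
Acc 7: bank0 row1 -> MISS (open row1); precharges=2
Acc 8: bank2 row0 -> MISS (open row0); precharges=3
Acc 9: bank0 row0 -> MISS (open row0); precharges=4
Acc 10: bank0 row1 -> MISS (open row1); precharges=5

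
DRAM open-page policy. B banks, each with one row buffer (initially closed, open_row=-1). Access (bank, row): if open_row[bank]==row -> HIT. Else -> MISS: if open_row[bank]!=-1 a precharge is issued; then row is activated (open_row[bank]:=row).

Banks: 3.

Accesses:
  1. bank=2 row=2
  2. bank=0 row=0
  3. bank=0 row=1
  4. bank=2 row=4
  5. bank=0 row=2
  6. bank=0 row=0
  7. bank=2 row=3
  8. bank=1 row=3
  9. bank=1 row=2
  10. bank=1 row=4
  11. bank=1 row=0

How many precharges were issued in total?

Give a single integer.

Answer: 8

Derivation:
Acc 1: bank2 row2 -> MISS (open row2); precharges=0
Acc 2: bank0 row0 -> MISS (open row0); precharges=0
Acc 3: bank0 row1 -> MISS (open row1); precharges=1
Acc 4: bank2 row4 -> MISS (open row4); precharges=2
Acc 5: bank0 row2 -> MISS (open row2); precharges=3
Acc 6: bank0 row0 -> MISS (open row0); precharges=4
Acc 7: bank2 row3 -> MISS (open row3); precharges=5
Acc 8: bank1 row3 -> MISS (open row3); precharges=5
Acc 9: bank1 row2 -> MISS (open row2); precharges=6
Acc 10: bank1 row4 -> MISS (open row4); precharges=7
Acc 11: bank1 row0 -> MISS (open row0); precharges=8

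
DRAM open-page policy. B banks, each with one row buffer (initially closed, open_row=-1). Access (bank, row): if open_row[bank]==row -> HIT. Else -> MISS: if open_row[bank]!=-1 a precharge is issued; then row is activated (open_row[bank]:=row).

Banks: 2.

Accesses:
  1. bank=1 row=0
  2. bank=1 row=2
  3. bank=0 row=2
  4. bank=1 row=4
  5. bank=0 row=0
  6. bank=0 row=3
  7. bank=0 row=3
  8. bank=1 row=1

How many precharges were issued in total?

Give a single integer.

Answer: 5

Derivation:
Acc 1: bank1 row0 -> MISS (open row0); precharges=0
Acc 2: bank1 row2 -> MISS (open row2); precharges=1
Acc 3: bank0 row2 -> MISS (open row2); precharges=1
Acc 4: bank1 row4 -> MISS (open row4); precharges=2
Acc 5: bank0 row0 -> MISS (open row0); precharges=3
Acc 6: bank0 row3 -> MISS (open row3); precharges=4
Acc 7: bank0 row3 -> HIT
Acc 8: bank1 row1 -> MISS (open row1); precharges=5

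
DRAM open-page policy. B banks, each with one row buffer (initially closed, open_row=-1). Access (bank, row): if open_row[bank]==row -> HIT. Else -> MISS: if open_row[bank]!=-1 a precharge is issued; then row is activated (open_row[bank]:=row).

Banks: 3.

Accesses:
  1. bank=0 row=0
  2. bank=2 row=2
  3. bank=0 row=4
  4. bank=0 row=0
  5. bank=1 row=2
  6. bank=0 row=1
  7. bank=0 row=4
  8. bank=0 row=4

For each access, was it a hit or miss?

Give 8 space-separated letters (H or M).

Acc 1: bank0 row0 -> MISS (open row0); precharges=0
Acc 2: bank2 row2 -> MISS (open row2); precharges=0
Acc 3: bank0 row4 -> MISS (open row4); precharges=1
Acc 4: bank0 row0 -> MISS (open row0); precharges=2
Acc 5: bank1 row2 -> MISS (open row2); precharges=2
Acc 6: bank0 row1 -> MISS (open row1); precharges=3
Acc 7: bank0 row4 -> MISS (open row4); precharges=4
Acc 8: bank0 row4 -> HIT

Answer: M M M M M M M H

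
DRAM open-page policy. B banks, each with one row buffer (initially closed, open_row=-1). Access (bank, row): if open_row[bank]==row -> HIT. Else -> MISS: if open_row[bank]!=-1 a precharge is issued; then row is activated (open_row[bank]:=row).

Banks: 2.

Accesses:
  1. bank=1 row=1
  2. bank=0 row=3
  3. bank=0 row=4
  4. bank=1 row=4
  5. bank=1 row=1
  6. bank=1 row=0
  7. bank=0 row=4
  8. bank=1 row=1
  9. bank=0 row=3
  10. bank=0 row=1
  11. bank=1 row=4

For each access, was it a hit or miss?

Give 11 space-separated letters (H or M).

Acc 1: bank1 row1 -> MISS (open row1); precharges=0
Acc 2: bank0 row3 -> MISS (open row3); precharges=0
Acc 3: bank0 row4 -> MISS (open row4); precharges=1
Acc 4: bank1 row4 -> MISS (open row4); precharges=2
Acc 5: bank1 row1 -> MISS (open row1); precharges=3
Acc 6: bank1 row0 -> MISS (open row0); precharges=4
Acc 7: bank0 row4 -> HIT
Acc 8: bank1 row1 -> MISS (open row1); precharges=5
Acc 9: bank0 row3 -> MISS (open row3); precharges=6
Acc 10: bank0 row1 -> MISS (open row1); precharges=7
Acc 11: bank1 row4 -> MISS (open row4); precharges=8

Answer: M M M M M M H M M M M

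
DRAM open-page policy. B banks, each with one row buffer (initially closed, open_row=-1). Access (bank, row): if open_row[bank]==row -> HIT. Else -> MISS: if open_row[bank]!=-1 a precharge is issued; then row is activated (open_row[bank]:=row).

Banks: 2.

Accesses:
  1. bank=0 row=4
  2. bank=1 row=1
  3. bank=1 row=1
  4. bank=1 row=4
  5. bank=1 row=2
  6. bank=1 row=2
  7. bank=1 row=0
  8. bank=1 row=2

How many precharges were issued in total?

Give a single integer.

Answer: 4

Derivation:
Acc 1: bank0 row4 -> MISS (open row4); precharges=0
Acc 2: bank1 row1 -> MISS (open row1); precharges=0
Acc 3: bank1 row1 -> HIT
Acc 4: bank1 row4 -> MISS (open row4); precharges=1
Acc 5: bank1 row2 -> MISS (open row2); precharges=2
Acc 6: bank1 row2 -> HIT
Acc 7: bank1 row0 -> MISS (open row0); precharges=3
Acc 8: bank1 row2 -> MISS (open row2); precharges=4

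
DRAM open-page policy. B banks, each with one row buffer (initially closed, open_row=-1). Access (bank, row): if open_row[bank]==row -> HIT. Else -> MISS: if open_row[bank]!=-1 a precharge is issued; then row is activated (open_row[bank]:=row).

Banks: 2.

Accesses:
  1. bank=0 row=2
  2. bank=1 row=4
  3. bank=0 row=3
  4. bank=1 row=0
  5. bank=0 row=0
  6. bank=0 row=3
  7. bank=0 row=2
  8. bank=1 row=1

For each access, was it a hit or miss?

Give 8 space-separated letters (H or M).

Acc 1: bank0 row2 -> MISS (open row2); precharges=0
Acc 2: bank1 row4 -> MISS (open row4); precharges=0
Acc 3: bank0 row3 -> MISS (open row3); precharges=1
Acc 4: bank1 row0 -> MISS (open row0); precharges=2
Acc 5: bank0 row0 -> MISS (open row0); precharges=3
Acc 6: bank0 row3 -> MISS (open row3); precharges=4
Acc 7: bank0 row2 -> MISS (open row2); precharges=5
Acc 8: bank1 row1 -> MISS (open row1); precharges=6

Answer: M M M M M M M M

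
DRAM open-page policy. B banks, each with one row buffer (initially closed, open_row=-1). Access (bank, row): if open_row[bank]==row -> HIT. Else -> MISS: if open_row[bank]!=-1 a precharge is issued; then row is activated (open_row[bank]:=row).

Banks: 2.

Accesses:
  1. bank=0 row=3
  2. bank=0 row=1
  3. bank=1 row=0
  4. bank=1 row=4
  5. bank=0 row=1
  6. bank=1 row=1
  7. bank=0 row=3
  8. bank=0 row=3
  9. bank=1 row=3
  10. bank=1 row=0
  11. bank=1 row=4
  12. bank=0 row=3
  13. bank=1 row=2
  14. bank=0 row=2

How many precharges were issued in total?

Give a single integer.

Acc 1: bank0 row3 -> MISS (open row3); precharges=0
Acc 2: bank0 row1 -> MISS (open row1); precharges=1
Acc 3: bank1 row0 -> MISS (open row0); precharges=1
Acc 4: bank1 row4 -> MISS (open row4); precharges=2
Acc 5: bank0 row1 -> HIT
Acc 6: bank1 row1 -> MISS (open row1); precharges=3
Acc 7: bank0 row3 -> MISS (open row3); precharges=4
Acc 8: bank0 row3 -> HIT
Acc 9: bank1 row3 -> MISS (open row3); precharges=5
Acc 10: bank1 row0 -> MISS (open row0); precharges=6
Acc 11: bank1 row4 -> MISS (open row4); precharges=7
Acc 12: bank0 row3 -> HIT
Acc 13: bank1 row2 -> MISS (open row2); precharges=8
Acc 14: bank0 row2 -> MISS (open row2); precharges=9

Answer: 9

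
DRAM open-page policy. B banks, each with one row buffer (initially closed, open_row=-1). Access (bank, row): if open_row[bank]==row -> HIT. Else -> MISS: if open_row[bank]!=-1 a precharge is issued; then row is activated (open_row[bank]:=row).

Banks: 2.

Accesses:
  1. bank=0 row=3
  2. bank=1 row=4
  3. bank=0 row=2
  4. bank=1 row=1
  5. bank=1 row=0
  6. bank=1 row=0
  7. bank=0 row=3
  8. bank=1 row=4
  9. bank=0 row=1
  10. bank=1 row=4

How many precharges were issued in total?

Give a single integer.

Acc 1: bank0 row3 -> MISS (open row3); precharges=0
Acc 2: bank1 row4 -> MISS (open row4); precharges=0
Acc 3: bank0 row2 -> MISS (open row2); precharges=1
Acc 4: bank1 row1 -> MISS (open row1); precharges=2
Acc 5: bank1 row0 -> MISS (open row0); precharges=3
Acc 6: bank1 row0 -> HIT
Acc 7: bank0 row3 -> MISS (open row3); precharges=4
Acc 8: bank1 row4 -> MISS (open row4); precharges=5
Acc 9: bank0 row1 -> MISS (open row1); precharges=6
Acc 10: bank1 row4 -> HIT

Answer: 6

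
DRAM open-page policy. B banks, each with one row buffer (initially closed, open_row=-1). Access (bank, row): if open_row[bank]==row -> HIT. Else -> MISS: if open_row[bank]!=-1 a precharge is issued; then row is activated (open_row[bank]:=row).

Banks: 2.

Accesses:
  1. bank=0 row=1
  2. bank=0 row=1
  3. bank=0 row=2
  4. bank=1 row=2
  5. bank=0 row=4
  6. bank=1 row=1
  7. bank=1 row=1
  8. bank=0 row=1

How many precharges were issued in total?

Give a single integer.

Acc 1: bank0 row1 -> MISS (open row1); precharges=0
Acc 2: bank0 row1 -> HIT
Acc 3: bank0 row2 -> MISS (open row2); precharges=1
Acc 4: bank1 row2 -> MISS (open row2); precharges=1
Acc 5: bank0 row4 -> MISS (open row4); precharges=2
Acc 6: bank1 row1 -> MISS (open row1); precharges=3
Acc 7: bank1 row1 -> HIT
Acc 8: bank0 row1 -> MISS (open row1); precharges=4

Answer: 4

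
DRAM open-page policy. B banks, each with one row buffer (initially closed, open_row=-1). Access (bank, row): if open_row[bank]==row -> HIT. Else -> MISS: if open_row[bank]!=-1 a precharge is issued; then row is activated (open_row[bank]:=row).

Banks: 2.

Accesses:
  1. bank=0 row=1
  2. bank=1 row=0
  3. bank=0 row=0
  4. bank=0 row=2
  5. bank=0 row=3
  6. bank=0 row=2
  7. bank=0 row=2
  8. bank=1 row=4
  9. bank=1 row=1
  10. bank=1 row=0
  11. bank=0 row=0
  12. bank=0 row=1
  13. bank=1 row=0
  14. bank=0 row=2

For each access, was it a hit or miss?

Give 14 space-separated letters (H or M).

Answer: M M M M M M H M M M M M H M

Derivation:
Acc 1: bank0 row1 -> MISS (open row1); precharges=0
Acc 2: bank1 row0 -> MISS (open row0); precharges=0
Acc 3: bank0 row0 -> MISS (open row0); precharges=1
Acc 4: bank0 row2 -> MISS (open row2); precharges=2
Acc 5: bank0 row3 -> MISS (open row3); precharges=3
Acc 6: bank0 row2 -> MISS (open row2); precharges=4
Acc 7: bank0 row2 -> HIT
Acc 8: bank1 row4 -> MISS (open row4); precharges=5
Acc 9: bank1 row1 -> MISS (open row1); precharges=6
Acc 10: bank1 row0 -> MISS (open row0); precharges=7
Acc 11: bank0 row0 -> MISS (open row0); precharges=8
Acc 12: bank0 row1 -> MISS (open row1); precharges=9
Acc 13: bank1 row0 -> HIT
Acc 14: bank0 row2 -> MISS (open row2); precharges=10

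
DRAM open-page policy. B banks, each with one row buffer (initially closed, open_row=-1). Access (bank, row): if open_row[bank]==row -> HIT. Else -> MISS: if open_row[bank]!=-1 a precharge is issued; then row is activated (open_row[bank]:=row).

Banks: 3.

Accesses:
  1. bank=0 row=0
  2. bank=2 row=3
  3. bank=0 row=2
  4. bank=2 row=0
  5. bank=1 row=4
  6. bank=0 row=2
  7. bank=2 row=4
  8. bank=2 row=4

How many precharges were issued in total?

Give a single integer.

Acc 1: bank0 row0 -> MISS (open row0); precharges=0
Acc 2: bank2 row3 -> MISS (open row3); precharges=0
Acc 3: bank0 row2 -> MISS (open row2); precharges=1
Acc 4: bank2 row0 -> MISS (open row0); precharges=2
Acc 5: bank1 row4 -> MISS (open row4); precharges=2
Acc 6: bank0 row2 -> HIT
Acc 7: bank2 row4 -> MISS (open row4); precharges=3
Acc 8: bank2 row4 -> HIT

Answer: 3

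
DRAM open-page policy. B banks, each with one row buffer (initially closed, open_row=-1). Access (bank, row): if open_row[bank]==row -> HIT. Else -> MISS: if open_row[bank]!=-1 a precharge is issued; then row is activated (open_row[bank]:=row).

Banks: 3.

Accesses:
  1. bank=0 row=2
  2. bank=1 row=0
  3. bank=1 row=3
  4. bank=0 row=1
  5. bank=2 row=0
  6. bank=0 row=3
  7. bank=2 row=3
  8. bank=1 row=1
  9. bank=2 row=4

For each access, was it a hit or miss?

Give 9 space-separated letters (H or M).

Acc 1: bank0 row2 -> MISS (open row2); precharges=0
Acc 2: bank1 row0 -> MISS (open row0); precharges=0
Acc 3: bank1 row3 -> MISS (open row3); precharges=1
Acc 4: bank0 row1 -> MISS (open row1); precharges=2
Acc 5: bank2 row0 -> MISS (open row0); precharges=2
Acc 6: bank0 row3 -> MISS (open row3); precharges=3
Acc 7: bank2 row3 -> MISS (open row3); precharges=4
Acc 8: bank1 row1 -> MISS (open row1); precharges=5
Acc 9: bank2 row4 -> MISS (open row4); precharges=6

Answer: M M M M M M M M M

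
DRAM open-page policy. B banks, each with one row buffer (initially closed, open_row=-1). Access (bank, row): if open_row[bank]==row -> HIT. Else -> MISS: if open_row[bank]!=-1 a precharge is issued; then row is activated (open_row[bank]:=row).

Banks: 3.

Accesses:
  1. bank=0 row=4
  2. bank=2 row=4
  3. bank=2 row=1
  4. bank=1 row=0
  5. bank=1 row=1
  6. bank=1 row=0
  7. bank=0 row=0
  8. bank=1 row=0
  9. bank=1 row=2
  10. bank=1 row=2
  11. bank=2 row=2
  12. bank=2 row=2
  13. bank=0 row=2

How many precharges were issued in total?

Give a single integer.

Acc 1: bank0 row4 -> MISS (open row4); precharges=0
Acc 2: bank2 row4 -> MISS (open row4); precharges=0
Acc 3: bank2 row1 -> MISS (open row1); precharges=1
Acc 4: bank1 row0 -> MISS (open row0); precharges=1
Acc 5: bank1 row1 -> MISS (open row1); precharges=2
Acc 6: bank1 row0 -> MISS (open row0); precharges=3
Acc 7: bank0 row0 -> MISS (open row0); precharges=4
Acc 8: bank1 row0 -> HIT
Acc 9: bank1 row2 -> MISS (open row2); precharges=5
Acc 10: bank1 row2 -> HIT
Acc 11: bank2 row2 -> MISS (open row2); precharges=6
Acc 12: bank2 row2 -> HIT
Acc 13: bank0 row2 -> MISS (open row2); precharges=7

Answer: 7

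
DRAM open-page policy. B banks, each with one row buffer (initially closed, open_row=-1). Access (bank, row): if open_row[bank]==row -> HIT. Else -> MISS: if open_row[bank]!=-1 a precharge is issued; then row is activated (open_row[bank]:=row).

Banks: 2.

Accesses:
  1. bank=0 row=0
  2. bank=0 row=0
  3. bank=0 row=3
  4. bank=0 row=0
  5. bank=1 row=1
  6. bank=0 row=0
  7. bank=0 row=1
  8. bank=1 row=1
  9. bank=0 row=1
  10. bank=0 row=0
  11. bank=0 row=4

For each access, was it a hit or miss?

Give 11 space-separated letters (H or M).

Answer: M H M M M H M H H M M

Derivation:
Acc 1: bank0 row0 -> MISS (open row0); precharges=0
Acc 2: bank0 row0 -> HIT
Acc 3: bank0 row3 -> MISS (open row3); precharges=1
Acc 4: bank0 row0 -> MISS (open row0); precharges=2
Acc 5: bank1 row1 -> MISS (open row1); precharges=2
Acc 6: bank0 row0 -> HIT
Acc 7: bank0 row1 -> MISS (open row1); precharges=3
Acc 8: bank1 row1 -> HIT
Acc 9: bank0 row1 -> HIT
Acc 10: bank0 row0 -> MISS (open row0); precharges=4
Acc 11: bank0 row4 -> MISS (open row4); precharges=5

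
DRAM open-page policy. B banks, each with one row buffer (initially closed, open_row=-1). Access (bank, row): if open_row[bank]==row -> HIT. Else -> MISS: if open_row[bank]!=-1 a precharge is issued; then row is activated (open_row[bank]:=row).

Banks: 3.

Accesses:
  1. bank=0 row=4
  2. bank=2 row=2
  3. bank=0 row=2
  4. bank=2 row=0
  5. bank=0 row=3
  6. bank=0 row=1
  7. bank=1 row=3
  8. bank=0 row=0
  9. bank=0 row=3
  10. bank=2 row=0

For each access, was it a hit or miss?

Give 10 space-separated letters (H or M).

Acc 1: bank0 row4 -> MISS (open row4); precharges=0
Acc 2: bank2 row2 -> MISS (open row2); precharges=0
Acc 3: bank0 row2 -> MISS (open row2); precharges=1
Acc 4: bank2 row0 -> MISS (open row0); precharges=2
Acc 5: bank0 row3 -> MISS (open row3); precharges=3
Acc 6: bank0 row1 -> MISS (open row1); precharges=4
Acc 7: bank1 row3 -> MISS (open row3); precharges=4
Acc 8: bank0 row0 -> MISS (open row0); precharges=5
Acc 9: bank0 row3 -> MISS (open row3); precharges=6
Acc 10: bank2 row0 -> HIT

Answer: M M M M M M M M M H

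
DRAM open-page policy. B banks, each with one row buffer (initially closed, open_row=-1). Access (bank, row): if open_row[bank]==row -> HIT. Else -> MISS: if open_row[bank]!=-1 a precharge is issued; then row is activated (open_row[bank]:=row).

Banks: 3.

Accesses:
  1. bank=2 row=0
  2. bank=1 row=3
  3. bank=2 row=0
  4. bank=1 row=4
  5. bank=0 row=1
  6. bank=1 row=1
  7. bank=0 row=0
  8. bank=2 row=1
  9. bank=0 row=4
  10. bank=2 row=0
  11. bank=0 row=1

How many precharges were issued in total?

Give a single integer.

Answer: 7

Derivation:
Acc 1: bank2 row0 -> MISS (open row0); precharges=0
Acc 2: bank1 row3 -> MISS (open row3); precharges=0
Acc 3: bank2 row0 -> HIT
Acc 4: bank1 row4 -> MISS (open row4); precharges=1
Acc 5: bank0 row1 -> MISS (open row1); precharges=1
Acc 6: bank1 row1 -> MISS (open row1); precharges=2
Acc 7: bank0 row0 -> MISS (open row0); precharges=3
Acc 8: bank2 row1 -> MISS (open row1); precharges=4
Acc 9: bank0 row4 -> MISS (open row4); precharges=5
Acc 10: bank2 row0 -> MISS (open row0); precharges=6
Acc 11: bank0 row1 -> MISS (open row1); precharges=7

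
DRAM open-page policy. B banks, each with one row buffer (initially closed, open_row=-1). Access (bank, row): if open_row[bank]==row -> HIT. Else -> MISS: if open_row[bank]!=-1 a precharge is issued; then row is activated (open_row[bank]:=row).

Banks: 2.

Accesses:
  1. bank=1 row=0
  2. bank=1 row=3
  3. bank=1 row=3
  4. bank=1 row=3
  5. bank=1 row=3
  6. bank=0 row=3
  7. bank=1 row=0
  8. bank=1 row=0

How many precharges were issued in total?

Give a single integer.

Answer: 2

Derivation:
Acc 1: bank1 row0 -> MISS (open row0); precharges=0
Acc 2: bank1 row3 -> MISS (open row3); precharges=1
Acc 3: bank1 row3 -> HIT
Acc 4: bank1 row3 -> HIT
Acc 5: bank1 row3 -> HIT
Acc 6: bank0 row3 -> MISS (open row3); precharges=1
Acc 7: bank1 row0 -> MISS (open row0); precharges=2
Acc 8: bank1 row0 -> HIT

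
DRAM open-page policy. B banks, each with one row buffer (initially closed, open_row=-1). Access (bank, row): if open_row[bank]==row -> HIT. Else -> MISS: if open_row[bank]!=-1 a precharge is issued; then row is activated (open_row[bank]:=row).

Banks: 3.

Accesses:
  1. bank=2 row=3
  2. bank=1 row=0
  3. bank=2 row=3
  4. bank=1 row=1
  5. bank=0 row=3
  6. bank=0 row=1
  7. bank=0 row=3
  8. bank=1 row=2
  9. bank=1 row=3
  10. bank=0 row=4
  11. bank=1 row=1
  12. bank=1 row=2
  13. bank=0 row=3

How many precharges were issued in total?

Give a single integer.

Answer: 9

Derivation:
Acc 1: bank2 row3 -> MISS (open row3); precharges=0
Acc 2: bank1 row0 -> MISS (open row0); precharges=0
Acc 3: bank2 row3 -> HIT
Acc 4: bank1 row1 -> MISS (open row1); precharges=1
Acc 5: bank0 row3 -> MISS (open row3); precharges=1
Acc 6: bank0 row1 -> MISS (open row1); precharges=2
Acc 7: bank0 row3 -> MISS (open row3); precharges=3
Acc 8: bank1 row2 -> MISS (open row2); precharges=4
Acc 9: bank1 row3 -> MISS (open row3); precharges=5
Acc 10: bank0 row4 -> MISS (open row4); precharges=6
Acc 11: bank1 row1 -> MISS (open row1); precharges=7
Acc 12: bank1 row2 -> MISS (open row2); precharges=8
Acc 13: bank0 row3 -> MISS (open row3); precharges=9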